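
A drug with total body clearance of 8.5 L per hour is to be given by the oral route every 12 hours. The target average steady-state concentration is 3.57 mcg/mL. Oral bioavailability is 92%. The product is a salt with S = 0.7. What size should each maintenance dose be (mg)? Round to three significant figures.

At steady state, dose per interval replaces the amount cleared in that interval: F·S·D/τ = CL·Css.
D = CL × Css × τ / F / S = 8.500 × 3.57 × 12 / 0.92 / 0.7 = 565.4 mg

565 mg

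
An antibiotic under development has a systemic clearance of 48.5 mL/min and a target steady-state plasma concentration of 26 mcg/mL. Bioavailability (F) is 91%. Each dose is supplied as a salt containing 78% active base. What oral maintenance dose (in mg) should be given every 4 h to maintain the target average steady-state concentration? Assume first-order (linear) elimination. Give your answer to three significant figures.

CL = 48.5 mL/min × 60/1000 = 2.910 L/h
D = CL × Css × τ / F / S = 2.910 × 26 × 4 / 0.91 / 0.78 = 426.4 mg

426 mg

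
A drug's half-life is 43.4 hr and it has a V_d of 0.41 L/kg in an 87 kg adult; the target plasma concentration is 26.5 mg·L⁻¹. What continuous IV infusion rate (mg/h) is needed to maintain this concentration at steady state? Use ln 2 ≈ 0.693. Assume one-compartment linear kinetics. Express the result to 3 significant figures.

15.1 mg/h

Vd = 0.41 L/kg × 87 kg = 35.67 L
CL = 0.693 × Vd / t½ = 0.693 × 35.67 / 43.4 = 0.5696 L/h
Infusion rate = CL × Css = 0.5696 × 26.5 = 15.09 mg/h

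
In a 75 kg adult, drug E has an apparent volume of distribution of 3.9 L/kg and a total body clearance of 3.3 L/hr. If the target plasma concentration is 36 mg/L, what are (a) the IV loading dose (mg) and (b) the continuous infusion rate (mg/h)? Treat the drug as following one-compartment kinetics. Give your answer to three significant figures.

Vd(total) = 75 kg × 3.9 L/kg = 292.5 L
Loading dose = Vd × C = 292.5 × 36 = 10530 mg
Maintenance: replace elimination → rate = CL × Css = 3.300 × 36 = 118.8 mg/h

(a) 10500 mg; (b) 119 mg/h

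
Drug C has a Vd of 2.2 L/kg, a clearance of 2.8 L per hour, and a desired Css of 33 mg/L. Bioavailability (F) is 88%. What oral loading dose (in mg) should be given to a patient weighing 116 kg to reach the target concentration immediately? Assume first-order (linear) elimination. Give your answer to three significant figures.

Vd(total) = 116 kg × 2.2 L/kg = 255.2 L
Loading dose depends on Vd (not clearance): it fills the distribution volume.
LD = Vd × C / F = 255.2 × 33.00 / 0.88 = 9570 mg

9570 mg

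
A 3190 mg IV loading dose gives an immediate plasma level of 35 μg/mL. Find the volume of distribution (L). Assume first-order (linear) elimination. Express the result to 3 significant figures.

Immediately after an IV bolus, C₀ = Dose / Vd, so Vd = Dose / C₀.
Vd = 3190 / 35 = 91.14 L

91.1 L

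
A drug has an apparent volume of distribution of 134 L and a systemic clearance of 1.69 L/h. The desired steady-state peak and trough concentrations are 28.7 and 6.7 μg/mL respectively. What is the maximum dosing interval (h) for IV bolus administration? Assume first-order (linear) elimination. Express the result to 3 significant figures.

k = CL / Vd = 1.690 / 134.0 = 0.01261 h⁻¹
Between IV bolus doses, concentration decays as C = C₀·e^(−kτ), so C_peak/C_trough = e^(kτ).
τ_max = ln(C_peak/C_trough) / k = ln(28.7/6.7) / 0.01261 = 1.455 / 0.01261 = 115.4 h

115 h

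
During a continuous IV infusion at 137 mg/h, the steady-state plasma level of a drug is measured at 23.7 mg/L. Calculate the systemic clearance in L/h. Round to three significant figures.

At steady state, infusion rate = CL × Css, so CL = rate / Css.
CL = 137 / 23.7 = 5.781 L/h

5.78 L/h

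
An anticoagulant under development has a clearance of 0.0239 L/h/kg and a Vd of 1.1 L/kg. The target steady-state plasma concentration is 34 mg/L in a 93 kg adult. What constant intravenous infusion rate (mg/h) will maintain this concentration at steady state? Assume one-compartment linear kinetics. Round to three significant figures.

CL = 0.0239 L/h/kg × 93 kg = 2.223 L/h
R₀ = 2.223 × 34 = 75.58 mg/h

75.6 mg/h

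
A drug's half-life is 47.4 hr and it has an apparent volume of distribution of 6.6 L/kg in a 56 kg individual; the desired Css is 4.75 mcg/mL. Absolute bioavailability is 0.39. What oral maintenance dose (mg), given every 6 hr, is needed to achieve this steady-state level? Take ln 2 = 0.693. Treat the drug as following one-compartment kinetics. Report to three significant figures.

Vd(total) = 56 kg × 6.6 L/kg = 369.6 L
CL = ln 2 · Vd / t½ = 0.693 × 369.6 / 47.4 = 5.404 L/h
D = CL × Css × τ / F = 5.404 × 4.75 × 6 / 0.39 = 394.9 mg

395 mg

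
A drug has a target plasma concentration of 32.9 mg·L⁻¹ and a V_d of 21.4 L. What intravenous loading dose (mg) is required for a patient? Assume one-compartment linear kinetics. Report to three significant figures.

LD = Vd × C = 21.40 × 32.90 = 704.1 mg

704 mg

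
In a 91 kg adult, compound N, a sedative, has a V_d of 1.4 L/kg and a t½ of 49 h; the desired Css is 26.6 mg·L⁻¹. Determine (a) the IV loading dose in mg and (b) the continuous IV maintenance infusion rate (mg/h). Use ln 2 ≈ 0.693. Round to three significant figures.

Vd(total) = 91 kg × 1.4 L/kg = 127.4 L
LD = Vd × C = 127.4 × 26.6 = 3389 mg
CL = 0.693 × Vd / t½ = 0.693 × 127.4 / 49 = 1.802 L/h
Infusion rate = CL × Css = 1.802 × 26.6 = 47.93 mg/h

(a) 3390 mg; (b) 47.9 mg/h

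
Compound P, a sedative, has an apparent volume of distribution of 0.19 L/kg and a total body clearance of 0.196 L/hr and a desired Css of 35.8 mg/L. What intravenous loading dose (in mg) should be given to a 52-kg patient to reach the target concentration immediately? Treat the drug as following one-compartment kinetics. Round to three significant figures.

354 mg

Vd = 0.19 L/kg × 52 kg = 9.880 L
LD = Vd × C = 9.880 × 35.80 = 353.7 mg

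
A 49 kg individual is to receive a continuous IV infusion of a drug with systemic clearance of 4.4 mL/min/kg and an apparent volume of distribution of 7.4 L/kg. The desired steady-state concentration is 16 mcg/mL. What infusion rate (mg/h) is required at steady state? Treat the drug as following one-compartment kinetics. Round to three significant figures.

207 mg/h

CL = 4.4 mL/min/kg × 49 kg = 215.6 mL/min = 215.6 × 60/1000 = 12.94 L/h
Maintenance depends on clearance, not Vd — rate in must match rate out.
Rate = CL × Css = 12.94 × 16 = 207.0 mg/h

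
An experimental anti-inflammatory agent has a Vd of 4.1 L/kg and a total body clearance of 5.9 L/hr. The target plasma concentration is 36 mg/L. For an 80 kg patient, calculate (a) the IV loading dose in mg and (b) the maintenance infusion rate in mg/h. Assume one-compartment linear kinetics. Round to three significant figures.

(a) 11800 mg; (b) 212 mg/h

Vd = 4.1 L/kg × 80 kg = 328.0 L
LD = Vd · C_target = 328.0 × 36 = 11810 mg
Maintenance: replace elimination → rate = CL × Css = 5.900 × 36 = 212.4 mg/h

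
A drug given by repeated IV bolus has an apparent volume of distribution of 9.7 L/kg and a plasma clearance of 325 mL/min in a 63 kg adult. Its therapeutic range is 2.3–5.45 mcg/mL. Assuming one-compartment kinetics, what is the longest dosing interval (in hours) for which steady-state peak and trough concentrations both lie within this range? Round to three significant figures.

Vd = 9.7 L/kg × 63 kg = 611.1 L
CL = 325 mL/min = 325 × 0.06 = 19.50 L/h
k = CL / Vd = 19.50 / 611.1 = 0.03191 h⁻¹
Between IV bolus doses, concentration decays as C = C₀·e^(−kτ), so C_peak/C_trough = e^(kτ).
τ_max = ln(C_peak/C_trough) / k = ln(5.45/2.3) / 0.03191 = 0.8627 / 0.03191 = 27.04 h

27.0 h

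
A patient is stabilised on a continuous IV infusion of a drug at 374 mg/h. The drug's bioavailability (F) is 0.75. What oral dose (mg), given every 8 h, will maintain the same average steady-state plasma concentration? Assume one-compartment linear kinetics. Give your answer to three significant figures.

3990 mg

To maintain the same Css, the systemic dosing rate must be unchanged: F·D/τ = infusion rate.
D = rate × τ / F = 374 × 8 / 0.75 = 3989 mg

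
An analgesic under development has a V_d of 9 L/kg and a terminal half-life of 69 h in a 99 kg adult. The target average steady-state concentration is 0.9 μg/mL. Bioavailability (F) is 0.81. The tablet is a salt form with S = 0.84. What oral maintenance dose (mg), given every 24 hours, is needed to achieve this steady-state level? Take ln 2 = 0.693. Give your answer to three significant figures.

Vd(total) = 99 kg × 9 L/kg = 891.0 L
k = 0.693/69 = 0.01004 h⁻¹, so CL = k·Vd = 0.01004 × 891.0 = 8.946 L/h
D = CL × Css × τ / F / S = 8.946 × 0.9 × 24 / 0.81 / 0.84 = 284.0 mg

284 mg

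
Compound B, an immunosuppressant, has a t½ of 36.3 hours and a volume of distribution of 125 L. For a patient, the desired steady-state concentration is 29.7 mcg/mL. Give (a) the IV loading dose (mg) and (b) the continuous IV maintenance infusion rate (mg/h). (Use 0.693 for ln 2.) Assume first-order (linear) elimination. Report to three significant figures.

LD = Vd × C = 125.0 × 29.7 = 3713 mg
CL = 0.693 × Vd / t½ = 0.693 × 125.0 / 36.3 = 2.386 L/h
Infusion rate = CL × Css = 2.386 × 29.7 = 70.86 mg/h

(a) 3710 mg; (b) 70.9 mg/h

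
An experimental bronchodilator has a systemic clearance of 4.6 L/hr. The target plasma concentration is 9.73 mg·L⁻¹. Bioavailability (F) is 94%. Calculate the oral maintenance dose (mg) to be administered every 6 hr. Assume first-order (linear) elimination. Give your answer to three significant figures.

D = CL × Css × τ / F = 4.600 × 9.73 × 6 / 0.94 = 285.7 mg

286 mg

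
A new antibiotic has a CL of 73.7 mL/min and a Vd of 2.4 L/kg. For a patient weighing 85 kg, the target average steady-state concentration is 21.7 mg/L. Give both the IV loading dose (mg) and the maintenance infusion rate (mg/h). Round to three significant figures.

(a) 4430 mg; (b) 96.0 mg/h

Total Vd = 2.4 × 85 = 204.0 L
Loading: fill Vd to C_target → 204.0 L × 21.7 mg/L = 4427 mg
Convert clearance: 73.7 mL/min × 60 min/h ÷ 1000 mL/L = 4.422 L/h
Infusion rate = 4.422 L/h × 21.7 mg/L = 95.96 mg/h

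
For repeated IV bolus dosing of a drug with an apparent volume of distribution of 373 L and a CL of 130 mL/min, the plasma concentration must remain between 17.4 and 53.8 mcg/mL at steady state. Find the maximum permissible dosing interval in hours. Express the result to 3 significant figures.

CL = 130 mL/min × 60/1000 = 7.800 L/h
k = CL / Vd = 7.800 / 373.0 = 0.02091 h⁻¹
Between IV bolus doses, concentration decays as C = C₀·e^(−kτ), so C_peak/C_trough = e^(kτ).
τ_max = ln(C_peak/C_trough) / k = ln(53.8/17.4) / 0.02091 = 1.129 / 0.02091 = 53.99 h

54.0 h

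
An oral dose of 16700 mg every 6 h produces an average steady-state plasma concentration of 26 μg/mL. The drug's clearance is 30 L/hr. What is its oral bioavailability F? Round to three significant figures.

F·D/τ = CL·Css at steady state → F = CL·Css·τ / D.
F = 30 × 26 × 6 / 16700 = 0.280

0.280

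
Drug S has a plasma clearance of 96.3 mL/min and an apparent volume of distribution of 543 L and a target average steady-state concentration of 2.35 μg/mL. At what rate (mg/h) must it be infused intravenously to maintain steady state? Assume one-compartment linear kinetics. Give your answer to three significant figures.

13.6 mg/h

Convert clearance: 96.3 mL/min × 60 min/h ÷ 1000 mL/L = 5.778 L/h
At steady state, infusion rate equals elimination rate: rate in = CL × Css.
Infusion rate = CL · Css = 5.778 L/h × 2.35 mg/L = 13.58 mg/h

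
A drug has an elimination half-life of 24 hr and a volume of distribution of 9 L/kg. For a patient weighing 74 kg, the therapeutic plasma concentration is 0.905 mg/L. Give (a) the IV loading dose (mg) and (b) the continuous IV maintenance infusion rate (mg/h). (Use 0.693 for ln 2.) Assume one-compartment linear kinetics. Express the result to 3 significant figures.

(a) 603 mg; (b) 17.4 mg/h

Vd(total) = 74 kg × 9 L/kg = 666.0 L
LD = Vd × C = 666.0 × 0.905 = 602.7 mg
CL = 0.693 × Vd / t½ = 0.693 × 666.0 / 24 = 19.23 L/h
Infusion rate = CL × Css = 19.23 × 0.905 = 17.40 mg/h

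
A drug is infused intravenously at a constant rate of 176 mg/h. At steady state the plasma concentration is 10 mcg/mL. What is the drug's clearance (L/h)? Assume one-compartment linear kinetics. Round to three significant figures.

At steady state, infusion rate = CL × Css, so CL = rate / Css.
CL = 176 / 10 = 17.60 L/h

17.6 L/h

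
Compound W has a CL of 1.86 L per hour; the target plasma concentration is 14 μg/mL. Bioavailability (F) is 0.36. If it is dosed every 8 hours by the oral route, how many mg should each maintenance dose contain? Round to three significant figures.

At steady state, dose per interval replaces the amount cleared in that interval: F·D/τ = CL·Css.
D = CL × Css × τ / F = 1.860 × 14 × 8 / 0.36 = 578.7 mg

579 mg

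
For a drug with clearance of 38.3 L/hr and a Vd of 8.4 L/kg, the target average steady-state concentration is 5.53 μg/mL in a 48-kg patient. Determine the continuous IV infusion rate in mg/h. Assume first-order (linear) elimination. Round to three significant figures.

212 mg/h

R₀ = 38.30 × 5.53 = 211.8 mg/h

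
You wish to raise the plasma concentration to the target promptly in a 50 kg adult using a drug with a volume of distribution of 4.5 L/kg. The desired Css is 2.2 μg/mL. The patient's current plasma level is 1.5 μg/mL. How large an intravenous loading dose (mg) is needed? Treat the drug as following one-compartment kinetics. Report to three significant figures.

Vd(total) = 50 kg × 4.5 L/kg = 225.0 L
Concentration deficit ΔC = 2.2 − 1.5 = 0.7000 mg/L
LD = Vd × ΔC = 225.0 × 0.7000 = 157.5 mg

158 mg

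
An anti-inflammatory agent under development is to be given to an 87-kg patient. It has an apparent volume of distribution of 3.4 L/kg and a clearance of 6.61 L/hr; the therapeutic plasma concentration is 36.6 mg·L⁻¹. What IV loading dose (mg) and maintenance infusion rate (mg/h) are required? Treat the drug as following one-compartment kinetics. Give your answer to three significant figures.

Vd = 3.4 L/kg × 87 kg = 295.8 L
Loading dose = Vd × C = 295.8 × 36.6 = 10830 mg
Maintenance: replace elimination → rate = CL × Css = 6.610 × 36.6 = 241.9 mg/h

(a) 10800 mg; (b) 242 mg/h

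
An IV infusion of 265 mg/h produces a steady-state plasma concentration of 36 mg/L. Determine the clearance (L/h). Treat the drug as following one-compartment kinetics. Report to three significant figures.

7.36 L/h

At steady state, infusion rate = CL × Css, so CL = rate / Css.
CL = 265 / 36 = 7.361 L/h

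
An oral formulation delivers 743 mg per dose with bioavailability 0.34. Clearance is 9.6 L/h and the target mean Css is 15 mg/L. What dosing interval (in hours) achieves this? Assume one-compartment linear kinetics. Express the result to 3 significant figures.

F·D/τ = CL·Css → τ = F·D / (CL·Css).
τ = 0.34 × 743 / (9.6 × 15) = 1.754 h

1.75 h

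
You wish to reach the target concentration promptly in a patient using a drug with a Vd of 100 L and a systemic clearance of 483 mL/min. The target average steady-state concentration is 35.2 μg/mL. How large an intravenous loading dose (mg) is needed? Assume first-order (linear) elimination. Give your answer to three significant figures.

3520 mg

LD = Vd × C = 100.0 × 35.20 = 3520 mg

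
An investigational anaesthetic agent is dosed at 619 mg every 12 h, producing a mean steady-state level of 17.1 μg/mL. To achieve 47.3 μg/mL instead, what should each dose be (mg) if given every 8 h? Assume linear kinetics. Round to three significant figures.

For first-order elimination, Css ∝ F·D/(CL·τ); F and CL are unchanged, so Css ∝ D/τ.
D₂ = D₁ × (Css,target / Css,current) × (τ₂/τ₁) = 619 × (47.3/17.1) × (8/12) = 1141 mg

1140 mg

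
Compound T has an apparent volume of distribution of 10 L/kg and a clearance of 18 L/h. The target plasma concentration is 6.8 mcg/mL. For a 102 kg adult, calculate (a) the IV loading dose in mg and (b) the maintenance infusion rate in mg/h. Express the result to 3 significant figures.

(a) 6940 mg; (b) 122 mg/h

Total Vd = 10 × 102 = 1020 L
Loading dose = Vd × C = 1020 × 6.8 = 6936 mg
Maintenance: replace elimination → rate = CL × Css = 18.00 × 6.8 = 122.4 mg/h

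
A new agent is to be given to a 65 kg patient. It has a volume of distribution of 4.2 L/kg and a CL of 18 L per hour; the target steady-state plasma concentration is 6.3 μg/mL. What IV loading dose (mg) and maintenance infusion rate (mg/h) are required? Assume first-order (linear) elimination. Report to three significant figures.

(a) 1720 mg; (b) 113 mg/h

Vd = 4.2 L/kg × 65 kg = 273.0 L
LD = Vd · C_target = 273.0 × 6.3 = 1720 mg
Maintenance: replace elimination → rate = CL × Css = 18.00 × 6.3 = 113.4 mg/h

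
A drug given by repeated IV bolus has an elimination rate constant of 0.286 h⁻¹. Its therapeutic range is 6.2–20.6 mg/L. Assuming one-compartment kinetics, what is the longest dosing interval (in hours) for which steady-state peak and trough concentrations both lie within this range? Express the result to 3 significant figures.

4.20 h

Between IV bolus doses, concentration decays as C = C₀·e^(−kτ), so C_peak/C_trough = e^(kτ).
τ_max = ln(C_peak/C_trough) / k = ln(20.6/6.2) / 0.2860 = 1.201 / 0.2860 = 4.199 h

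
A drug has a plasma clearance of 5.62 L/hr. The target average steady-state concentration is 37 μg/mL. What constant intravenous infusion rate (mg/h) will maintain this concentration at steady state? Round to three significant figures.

Rate = CL × Css = 5.620 × 37 = 207.9 mg/h

208 mg/h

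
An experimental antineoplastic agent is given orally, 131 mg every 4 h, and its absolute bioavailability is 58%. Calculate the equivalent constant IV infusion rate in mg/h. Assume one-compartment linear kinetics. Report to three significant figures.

19.0 mg/h

Equivalent systemic input: infusion rate = F·D/τ.
Rate = 0.58 × 131 / 4 = 19.00 mg/h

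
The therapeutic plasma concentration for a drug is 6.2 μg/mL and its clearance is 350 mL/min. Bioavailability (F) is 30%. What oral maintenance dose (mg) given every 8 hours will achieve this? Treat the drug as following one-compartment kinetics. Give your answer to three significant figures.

3470 mg

CL = 350 mL/min = 350 × 0.06 = 21.00 L/h
D = CL × Css × τ / F = 21.00 × 6.2 × 8 / 0.3 = 3472 mg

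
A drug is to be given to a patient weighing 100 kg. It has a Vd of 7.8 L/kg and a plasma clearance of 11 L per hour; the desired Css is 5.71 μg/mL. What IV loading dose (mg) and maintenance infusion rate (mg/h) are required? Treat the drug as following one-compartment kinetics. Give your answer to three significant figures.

Total Vd = 7.8 × 100 = 780.0 L
LD = Vd · C_target = 780.0 × 5.71 = 4454 mg
Maintenance infusion rate = CL × Css = 11.00 × 5.71 = 62.81 mg/h

(a) 4450 mg; (b) 62.8 mg/h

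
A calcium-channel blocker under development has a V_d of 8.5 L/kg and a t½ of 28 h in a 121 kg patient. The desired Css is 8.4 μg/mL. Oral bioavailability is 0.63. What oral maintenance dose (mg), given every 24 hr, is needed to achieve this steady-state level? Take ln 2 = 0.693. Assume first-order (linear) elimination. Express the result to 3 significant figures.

Total Vd = 8.5 × 121 = 1029 L
k = 0.693/28 = 0.02475 h⁻¹, so CL = k·Vd = 0.02475 × 1029 = 25.47 L/h
D = CL × Css × τ / F = 25.47 × 8.4 × 24 / 0.63 = 8150 mg

8150 mg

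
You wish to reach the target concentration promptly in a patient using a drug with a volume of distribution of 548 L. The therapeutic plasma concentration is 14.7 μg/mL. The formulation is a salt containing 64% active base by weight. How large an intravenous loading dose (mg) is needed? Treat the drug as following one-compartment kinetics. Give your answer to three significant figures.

12600 mg

LD = Vd × C / S = 548.0 × 14.70 / 0.64 = 12590 mg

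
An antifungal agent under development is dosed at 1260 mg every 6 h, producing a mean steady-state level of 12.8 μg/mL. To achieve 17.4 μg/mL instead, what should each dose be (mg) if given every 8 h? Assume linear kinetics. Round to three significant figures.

For first-order elimination, Css ∝ F·D/(CL·τ); F and CL are unchanged, so Css ∝ D/τ.
D₂ = D₁ × (Css,target / Css,current) × (τ₂/τ₁) = 1260 × (17.4/12.8) × (8/6) = 2284 mg

2280 mg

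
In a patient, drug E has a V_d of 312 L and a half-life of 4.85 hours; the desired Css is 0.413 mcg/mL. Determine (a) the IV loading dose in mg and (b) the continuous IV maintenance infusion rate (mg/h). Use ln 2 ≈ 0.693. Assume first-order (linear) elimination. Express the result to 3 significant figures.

LD = Vd × C = 312.0 × 0.413 = 128.9 mg
CL = 0.693 × Vd / t½ = 0.693 × 312.0 / 4.85 = 44.58 L/h
Infusion rate = CL × Css = 44.58 × 0.413 = 18.41 mg/h

(a) 129 mg; (b) 18.4 mg/h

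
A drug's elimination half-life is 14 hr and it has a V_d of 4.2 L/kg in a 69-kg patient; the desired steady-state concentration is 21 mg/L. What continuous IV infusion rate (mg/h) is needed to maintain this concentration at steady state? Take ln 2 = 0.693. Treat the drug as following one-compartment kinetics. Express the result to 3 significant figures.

Vd(total) = 69 kg × 4.2 L/kg = 289.8 L
k = 0.693/14 = 0.04950 h⁻¹, so CL = k·Vd = 0.04950 × 289.8 = 14.35 L/h
Infusion rate = CL × Css = 14.35 × 21 = 301.4 mg/h

301 mg/h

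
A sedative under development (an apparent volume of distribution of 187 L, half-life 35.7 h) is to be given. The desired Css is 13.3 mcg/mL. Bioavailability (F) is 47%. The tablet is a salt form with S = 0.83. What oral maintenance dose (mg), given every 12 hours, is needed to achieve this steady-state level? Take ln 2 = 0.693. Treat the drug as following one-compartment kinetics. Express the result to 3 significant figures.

CL = 0.693 × Vd / t½ = 0.693 × 187.0 / 35.7 = 3.630 L/h
D = CL × Css × τ / F / S = 3.630 × 13.3 × 12 / 0.47 / 0.83 = 1485 mg

1490 mg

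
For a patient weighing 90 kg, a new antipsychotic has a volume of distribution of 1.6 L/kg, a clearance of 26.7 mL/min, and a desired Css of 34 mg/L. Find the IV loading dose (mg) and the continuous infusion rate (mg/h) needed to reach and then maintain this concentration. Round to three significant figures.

(a) 4900 mg; (b) 54.5 mg/h

Vd = 1.6 L/kg × 90 kg = 144.0 L
Loading dose = Vd × C = 144.0 × 34 = 4896 mg
Convert clearance: 26.7 mL/min × 60 min/h ÷ 1000 mL/L = 1.602 L/h
Maintenance infusion rate = CL × Css = 1.602 × 34 = 54.47 mg/h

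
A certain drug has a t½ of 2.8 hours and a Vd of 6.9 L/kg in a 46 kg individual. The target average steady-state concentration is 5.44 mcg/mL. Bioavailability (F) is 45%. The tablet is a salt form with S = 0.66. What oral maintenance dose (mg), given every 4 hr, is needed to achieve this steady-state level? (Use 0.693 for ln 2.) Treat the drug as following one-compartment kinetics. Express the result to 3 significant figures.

Vd = 6.9 L/kg × 46 kg = 317.4 L
k = 0.693/2.8 = 0.2475 h⁻¹, so CL = k·Vd = 0.2475 × 317.4 = 78.56 L/h
D = CL × Css × τ / F / S = 78.56 × 5.44 × 4 / 0.45 / 0.66 = 5756 mg

5760 mg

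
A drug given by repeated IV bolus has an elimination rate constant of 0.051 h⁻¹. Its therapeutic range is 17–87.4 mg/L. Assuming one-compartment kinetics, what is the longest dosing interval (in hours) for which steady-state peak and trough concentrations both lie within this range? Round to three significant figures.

Between IV bolus doses, concentration decays as C = C₀·e^(−kτ), so C_peak/C_trough = e^(kτ).
τ_max = ln(C_peak/C_trough) / k = ln(87.4/17) / 0.05100 = 1.637 / 0.05100 = 32.10 h

32.1 h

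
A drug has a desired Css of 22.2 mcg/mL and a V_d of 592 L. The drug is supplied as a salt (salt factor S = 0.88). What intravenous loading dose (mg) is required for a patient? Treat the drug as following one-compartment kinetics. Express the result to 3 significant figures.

14900 mg

LD = Vd × C / S = 592.0 × 22.20 / 0.88 = 14930 mg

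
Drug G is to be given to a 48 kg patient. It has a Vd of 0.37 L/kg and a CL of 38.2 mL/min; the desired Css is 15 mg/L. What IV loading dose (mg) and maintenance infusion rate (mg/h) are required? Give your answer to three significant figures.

Vd = 0.37 L/kg × 48 kg = 17.76 L
Loading: fill Vd to C_target → 17.76 L × 15 mg/L = 266.4 mg
Convert clearance: 38.2 mL/min × 60 min/h ÷ 1000 mL/L = 2.292 L/h
Infusion rate = 2.292 L/h × 15 mg/L = 34.38 mg/h

(a) 266 mg; (b) 34.4 mg/h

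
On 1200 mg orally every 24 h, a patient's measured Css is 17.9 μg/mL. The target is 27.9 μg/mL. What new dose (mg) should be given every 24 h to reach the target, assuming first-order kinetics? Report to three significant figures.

1870 mg

With linear kinetics, Css is proportional to dose rate (D/τ) at fixed clearance.
D₂ = D₁ × (Css,target / Css,current) = 1200 × 27.9/17.9 = 1870 mg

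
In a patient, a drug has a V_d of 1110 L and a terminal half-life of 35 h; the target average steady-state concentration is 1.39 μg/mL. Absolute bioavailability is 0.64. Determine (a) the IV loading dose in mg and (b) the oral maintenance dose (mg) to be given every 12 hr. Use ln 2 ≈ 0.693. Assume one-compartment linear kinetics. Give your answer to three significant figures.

(a) 1540 mg; (b) 573 mg

LD = Vd × C = 1110 × 1.39 = 1543 mg
CL = 0.693 × Vd / t½ = 0.693 × 1110 / 35 = 21.98 L/h
D = CL × Css × τ / F = 21.98 × 1.39 × 12 / 0.64 = 572.9 mg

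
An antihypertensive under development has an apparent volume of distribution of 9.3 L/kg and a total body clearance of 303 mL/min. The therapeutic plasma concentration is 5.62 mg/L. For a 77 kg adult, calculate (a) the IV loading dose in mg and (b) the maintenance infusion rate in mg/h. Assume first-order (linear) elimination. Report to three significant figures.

Vd = 9.3 L/kg × 77 kg = 716.1 L
LD = Vd · C_target = 716.1 × 5.62 = 4024 mg
CL = 303 mL/min = 303 × 0.06 = 18.18 L/h
Maintenance: replace elimination → rate = CL × Css = 18.18 × 5.62 = 102.2 mg/h

(a) 4020 mg; (b) 102 mg/h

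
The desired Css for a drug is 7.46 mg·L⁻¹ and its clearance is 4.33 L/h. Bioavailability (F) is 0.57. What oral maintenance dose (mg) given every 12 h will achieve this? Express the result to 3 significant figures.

D = CL × Css × τ / F = 4.330 × 7.46 × 12 / 0.57 = 680.0 mg

680 mg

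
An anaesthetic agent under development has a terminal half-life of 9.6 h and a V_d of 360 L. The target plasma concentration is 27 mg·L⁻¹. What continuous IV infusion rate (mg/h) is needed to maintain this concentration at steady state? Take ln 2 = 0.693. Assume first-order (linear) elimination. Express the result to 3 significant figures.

CL = ln 2 · Vd / t½ = 0.693 × 360.0 / 9.6 = 25.99 L/h
Infusion rate = CL × Css = 25.99 × 27 = 701.7 mg/h

702 mg/h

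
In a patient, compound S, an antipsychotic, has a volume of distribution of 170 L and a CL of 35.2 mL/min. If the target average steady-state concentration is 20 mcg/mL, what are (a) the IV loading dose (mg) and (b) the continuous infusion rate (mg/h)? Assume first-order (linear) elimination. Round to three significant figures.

LD = Vd · C_target = 170.0 × 20 = 3400 mg
Convert clearance: 35.2 mL/min × 60 min/h ÷ 1000 mL/L = 2.112 L/h
Infusion rate = 2.112 L/h × 20 mg/L = 42.24 mg/h

(a) 3400 mg; (b) 42.2 mg/h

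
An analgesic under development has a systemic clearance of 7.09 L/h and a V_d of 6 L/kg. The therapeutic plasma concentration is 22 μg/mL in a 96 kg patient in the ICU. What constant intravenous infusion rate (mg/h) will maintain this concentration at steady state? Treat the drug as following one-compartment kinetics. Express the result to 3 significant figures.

156 mg/h

R₀ = 7.090 × 22 = 156.0 mg/h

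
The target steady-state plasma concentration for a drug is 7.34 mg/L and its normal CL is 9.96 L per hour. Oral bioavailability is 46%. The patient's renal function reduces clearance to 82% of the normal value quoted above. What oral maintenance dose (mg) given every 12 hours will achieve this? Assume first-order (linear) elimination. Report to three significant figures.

Patient clearance = 0.82 × 9.960 = 8.167 L/h
At steady state, dose per interval replaces the amount cleared in that interval: F·D/τ = CL·Css.
D = CL × Css × τ / F = 8.167 × 7.34 × 12 / 0.46 = 1564 mg

1560 mg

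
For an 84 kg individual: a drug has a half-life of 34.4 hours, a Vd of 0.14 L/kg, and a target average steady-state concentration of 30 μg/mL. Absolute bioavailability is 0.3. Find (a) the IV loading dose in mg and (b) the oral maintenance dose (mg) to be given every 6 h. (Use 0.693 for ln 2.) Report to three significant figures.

Total Vd = 0.14 × 84 = 11.76 L
LD = Vd × C = 11.76 × 30 = 352.8 mg
CL = 0.693 × Vd / t½ = 0.693 × 11.76 / 34.4 = 0.2369 L/h
D = CL × Css × τ / F = 0.2369 × 30 × 6 / 0.3 = 142.1 mg

(a) 353 mg; (b) 142 mg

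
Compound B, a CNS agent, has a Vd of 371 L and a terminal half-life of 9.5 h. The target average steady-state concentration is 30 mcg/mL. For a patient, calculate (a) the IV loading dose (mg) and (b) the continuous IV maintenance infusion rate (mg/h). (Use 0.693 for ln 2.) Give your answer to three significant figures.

(a) 11100 mg; (b) 812 mg/h

LD = Vd × C = 371.0 × 30 = 11130 mg
CL = 0.693 × Vd / t½ = 0.693 × 371.0 / 9.5 = 27.06 L/h
Infusion rate = CL × Css = 27.06 × 30 = 811.8 mg/h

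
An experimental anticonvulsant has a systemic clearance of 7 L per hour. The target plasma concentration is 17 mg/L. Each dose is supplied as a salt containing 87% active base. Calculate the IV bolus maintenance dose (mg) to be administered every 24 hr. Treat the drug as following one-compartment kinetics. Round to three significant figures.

3280 mg

D = CL × Css × τ / S = 7.000 × 17 × 24 / 0.87 = 3283 mg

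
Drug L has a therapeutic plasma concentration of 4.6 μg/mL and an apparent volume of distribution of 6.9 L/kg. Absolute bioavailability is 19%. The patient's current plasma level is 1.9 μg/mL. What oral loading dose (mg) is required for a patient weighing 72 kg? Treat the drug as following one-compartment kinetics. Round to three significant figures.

Vd(total) = 72 kg × 6.9 L/kg = 496.8 L
Concentration deficit ΔC = 4.6 − 1.9 = 2.700 mg/L
LD = Vd × ΔC / F = 496.8 × 2.700 / 0.19 = 7060 mg

7060 mg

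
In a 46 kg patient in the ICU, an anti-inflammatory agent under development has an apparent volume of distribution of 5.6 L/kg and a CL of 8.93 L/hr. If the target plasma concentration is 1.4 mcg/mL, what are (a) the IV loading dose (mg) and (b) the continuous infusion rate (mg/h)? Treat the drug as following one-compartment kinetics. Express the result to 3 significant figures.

(a) 361 mg; (b) 12.5 mg/h

Total Vd = 5.6 × 46 = 257.6 L
Loading dose = Vd × C = 257.6 × 1.4 = 360.6 mg
Infusion rate = 8.930 L/h × 1.4 mg/L = 12.50 mg/h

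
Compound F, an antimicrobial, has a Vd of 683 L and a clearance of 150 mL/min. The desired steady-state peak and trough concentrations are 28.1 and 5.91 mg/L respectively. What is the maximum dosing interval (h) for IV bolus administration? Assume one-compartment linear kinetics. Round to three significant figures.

118 h

CL = 150 mL/min × 60/1000 = 9.000 L/h
k = CL / Vd = 9.000 / 683.0 = 0.01318 h⁻¹
Between IV bolus doses, concentration decays as C = C₀·e^(−kτ), so C_peak/C_trough = e^(kτ).
τ_max = ln(C_peak/C_trough) / k = ln(28.1/5.91) / 0.01318 = 1.559 / 0.01318 = 118.3 h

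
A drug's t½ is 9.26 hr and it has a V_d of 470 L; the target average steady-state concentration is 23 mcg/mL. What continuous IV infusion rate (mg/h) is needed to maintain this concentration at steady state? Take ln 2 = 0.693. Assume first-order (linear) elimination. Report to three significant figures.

809 mg/h

CL = 0.693 × Vd / t½ = 0.693 × 470.0 / 9.26 = 35.17 L/h
Infusion rate = CL × Css = 35.17 × 23 = 808.9 mg/h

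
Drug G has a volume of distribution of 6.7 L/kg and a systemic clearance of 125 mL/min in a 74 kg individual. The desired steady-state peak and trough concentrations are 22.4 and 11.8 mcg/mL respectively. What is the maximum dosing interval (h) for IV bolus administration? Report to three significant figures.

Vd = 6.7 L/kg × 74 kg = 495.8 L
CL = 125 mL/min = 125 × 0.06 = 7.500 L/h
k = CL / Vd = 7.500 / 495.8 = 0.01513 h⁻¹
Between IV bolus doses, concentration decays as C = C₀·e^(−kτ), so C_peak/C_trough = e^(kτ).
τ_max = ln(C_peak/C_trough) / k = ln(22.4/11.8) / 0.01513 = 0.6410 / 0.01513 = 42.37 h

42.4 h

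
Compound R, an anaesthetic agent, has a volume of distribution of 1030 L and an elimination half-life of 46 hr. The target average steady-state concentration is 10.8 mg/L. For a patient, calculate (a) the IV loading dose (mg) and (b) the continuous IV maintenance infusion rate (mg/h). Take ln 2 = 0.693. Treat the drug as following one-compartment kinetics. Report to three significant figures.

LD = Vd × C = 1030 × 10.8 = 11120 mg
CL = 0.693 × Vd / t½ = 0.693 × 1030 / 46 = 15.52 L/h
Infusion rate = CL × Css = 15.52 × 10.8 = 167.6 mg/h

(a) 11100 mg; (b) 168 mg/h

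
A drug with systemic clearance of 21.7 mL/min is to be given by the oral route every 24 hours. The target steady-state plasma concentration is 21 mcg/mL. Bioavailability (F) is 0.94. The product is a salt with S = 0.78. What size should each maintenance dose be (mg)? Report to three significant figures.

Convert clearance: 21.7 mL/min × 60 min/h ÷ 1000 mL/L = 1.302 L/h
D = CL × Css × τ / F / S = 1.302 × 21 × 24 / 0.94 / 0.78 = 895.0 mg

895 mg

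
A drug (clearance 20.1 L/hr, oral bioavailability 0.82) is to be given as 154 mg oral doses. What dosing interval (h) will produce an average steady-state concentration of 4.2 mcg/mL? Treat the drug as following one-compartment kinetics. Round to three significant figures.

F·D/τ = CL·Css → τ = F·D / (CL·Css).
τ = 0.82 × 154 / (20.1 × 4.2) = 1.496 h

1.50 h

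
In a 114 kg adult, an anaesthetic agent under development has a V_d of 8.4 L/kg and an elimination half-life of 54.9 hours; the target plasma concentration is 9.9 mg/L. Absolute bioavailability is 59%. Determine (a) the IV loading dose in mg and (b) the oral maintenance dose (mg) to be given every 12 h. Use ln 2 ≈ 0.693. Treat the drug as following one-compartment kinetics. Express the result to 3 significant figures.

(a) 9480 mg; (b) 2430 mg

Total Vd = 8.4 × 114 = 957.6 L
LD = Vd × C = 957.6 × 9.9 = 9480 mg
CL = 0.693 × Vd / t½ = 0.693 × 957.6 / 54.9 = 12.09 L/h
D = CL × Css × τ / F = 12.09 × 9.9 × 12 / 0.59 = 2434 mg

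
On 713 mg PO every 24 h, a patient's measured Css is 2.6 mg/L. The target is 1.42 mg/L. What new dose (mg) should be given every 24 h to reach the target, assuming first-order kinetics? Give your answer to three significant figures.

For first-order elimination, Css ∝ F·D/(CL·τ); F and CL are unchanged, so Css ∝ D/τ.
D₂ = D₁ × (Css,target / Css,current) = 713 × 1.42/2.6 = 389.4 mg

389 mg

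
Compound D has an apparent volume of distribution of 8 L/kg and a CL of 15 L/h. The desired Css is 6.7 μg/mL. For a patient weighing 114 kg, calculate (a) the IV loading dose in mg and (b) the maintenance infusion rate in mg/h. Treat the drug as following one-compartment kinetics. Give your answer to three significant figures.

(a) 6110 mg; (b) 101 mg/h

Total Vd = 8 × 114 = 912.0 L
Loading dose = Vd × C = 912.0 × 6.7 = 6110 mg
Maintenance infusion rate = CL × Css = 15.00 × 6.7 = 100.5 mg/h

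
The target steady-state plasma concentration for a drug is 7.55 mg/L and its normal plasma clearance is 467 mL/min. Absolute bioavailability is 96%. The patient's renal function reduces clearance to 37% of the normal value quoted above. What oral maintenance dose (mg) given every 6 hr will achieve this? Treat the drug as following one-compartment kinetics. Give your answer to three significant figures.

Convert clearance: 467 mL/min × 60 min/h ÷ 1000 mL/L = 28.02 L/h
Patient clearance = 0.37 × 28.02 = 10.37 L/h
At steady state, dose per interval replaces the amount cleared in that interval: F·D/τ = CL·Css.
D = CL × Css × τ / F = 10.37 × 7.55 × 6 / 0.96 = 489.3 mg

489 mg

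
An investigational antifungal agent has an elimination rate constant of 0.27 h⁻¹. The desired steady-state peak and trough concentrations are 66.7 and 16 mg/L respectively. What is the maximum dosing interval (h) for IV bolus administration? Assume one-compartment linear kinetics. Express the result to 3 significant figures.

Between IV bolus doses, concentration decays as C = C₀·e^(−kτ), so C_peak/C_trough = e^(kτ).
τ_max = ln(C_peak/C_trough) / k = ln(66.7/16) / 0.2700 = 1.428 / 0.2700 = 5.289 h

5.29 h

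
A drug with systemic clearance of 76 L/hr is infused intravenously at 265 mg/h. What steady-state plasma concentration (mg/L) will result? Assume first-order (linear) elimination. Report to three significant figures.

3.49 mg/L

Css = rate / CL = 265 / 76.00 = 3.487 mg/L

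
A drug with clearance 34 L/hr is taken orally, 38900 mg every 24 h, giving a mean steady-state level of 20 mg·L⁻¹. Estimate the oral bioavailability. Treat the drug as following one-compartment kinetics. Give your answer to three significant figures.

F·D/τ = CL·Css at steady state → F = CL·Css·τ / D.
F = 34 × 20 × 24 / 38900 = 0.420

0.420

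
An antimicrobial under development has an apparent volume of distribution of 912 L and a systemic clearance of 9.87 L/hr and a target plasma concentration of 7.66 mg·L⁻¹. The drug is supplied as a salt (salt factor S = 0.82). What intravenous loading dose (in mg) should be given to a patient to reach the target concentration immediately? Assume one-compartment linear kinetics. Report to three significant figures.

8520 mg

LD = Vd × C / S = 912.0 × 7.660 / 0.82 = 8519 mg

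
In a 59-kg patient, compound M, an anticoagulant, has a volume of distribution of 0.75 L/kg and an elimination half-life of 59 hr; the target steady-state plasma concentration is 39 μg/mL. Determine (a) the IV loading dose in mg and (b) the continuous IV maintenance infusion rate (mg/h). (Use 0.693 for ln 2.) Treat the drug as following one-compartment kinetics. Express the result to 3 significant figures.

(a) 1730 mg; (b) 20.3 mg/h

Vd = 0.75 L/kg × 59 kg = 44.25 L
LD = Vd × C = 44.25 × 39 = 1726 mg
CL = 0.693 × Vd / t½ = 0.693 × 44.25 / 59 = 0.5198 L/h
Infusion rate = CL × Css = 0.5198 × 39 = 20.27 mg/h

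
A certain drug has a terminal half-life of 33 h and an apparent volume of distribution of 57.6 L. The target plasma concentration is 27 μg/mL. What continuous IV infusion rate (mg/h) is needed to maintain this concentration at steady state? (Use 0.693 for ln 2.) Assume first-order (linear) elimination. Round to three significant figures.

CL = 0.693 × Vd / t½ = 0.693 × 57.60 / 33 = 1.210 L/h
Infusion rate = CL × Css = 1.210 × 27 = 32.67 mg/h

32.7 mg/h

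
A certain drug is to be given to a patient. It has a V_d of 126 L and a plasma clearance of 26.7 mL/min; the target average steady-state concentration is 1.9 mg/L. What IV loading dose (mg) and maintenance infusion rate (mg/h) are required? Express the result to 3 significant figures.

Loading: fill Vd to C_target → 126.0 L × 1.9 mg/L = 239.4 mg
CL = 26.7 mL/min = 26.7 × 0.06 = 1.602 L/h
Maintenance: replace elimination → rate = CL × Css = 1.602 × 1.9 = 3.044 mg/h

(a) 239 mg; (b) 3.04 mg/h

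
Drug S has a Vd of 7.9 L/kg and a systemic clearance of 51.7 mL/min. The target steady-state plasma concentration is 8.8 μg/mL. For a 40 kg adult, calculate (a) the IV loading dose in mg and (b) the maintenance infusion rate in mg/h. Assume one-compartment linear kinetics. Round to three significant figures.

(a) 2780 mg; (b) 27.3 mg/h

Vd = 7.9 L/kg × 40 kg = 316.0 L
Loading dose = Vd × C = 316.0 × 8.8 = 2781 mg
CL = 51.7 mL/min × 60/1000 = 3.102 L/h
Maintenance: replace elimination → rate = CL × Css = 3.102 × 8.8 = 27.30 mg/h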